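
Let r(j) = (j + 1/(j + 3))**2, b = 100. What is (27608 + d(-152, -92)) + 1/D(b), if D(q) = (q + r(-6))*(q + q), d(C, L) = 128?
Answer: 6995019209/252200 ≈ 27736.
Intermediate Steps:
r(j) = (j + 1/(3 + j))**2
D(q) = 2*q*(361/9 + q) (D(q) = (q + (1 + (-6)**2 + 3*(-6))**2/(3 - 6)**2)*(q + q) = (q + (1 + 36 - 18)**2/(-3)**2)*(2*q) = (q + (1/9)*19**2)*(2*q) = (q + (1/9)*361)*(2*q) = (q + 361/9)*(2*q) = (361/9 + q)*(2*q) = 2*q*(361/9 + q))
(27608 + d(-152, -92)) + 1/D(b) = (27608 + 128) + 1/((2/9)*100*(361 + 9*100)) = 27736 + 1/((2/9)*100*(361 + 900)) = 27736 + 1/((2/9)*100*1261) = 27736 + 1/(252200/9) = 27736 + 9/252200 = 6995019209/252200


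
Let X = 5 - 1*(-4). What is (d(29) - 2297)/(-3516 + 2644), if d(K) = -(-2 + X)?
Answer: 288/109 ≈ 2.6422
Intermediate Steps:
X = 9 (X = 5 + 4 = 9)
d(K) = -7 (d(K) = -(-2 + 9) = -1*7 = -7)
(d(29) - 2297)/(-3516 + 2644) = (-7 - 2297)/(-3516 + 2644) = -2304/(-872) = -2304*(-1/872) = 288/109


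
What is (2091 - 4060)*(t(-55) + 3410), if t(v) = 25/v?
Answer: -6713395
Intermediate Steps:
(2091 - 4060)*(t(-55) + 3410) = (2091 - 4060)*(25/(-55) + 3410) = -1969*(25*(-1/55) + 3410) = -1969*(-5/11 + 3410) = -1969*37505/11 = -6713395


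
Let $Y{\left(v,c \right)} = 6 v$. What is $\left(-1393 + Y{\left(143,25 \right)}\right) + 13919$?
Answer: $13384$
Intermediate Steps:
$\left(-1393 + Y{\left(143,25 \right)}\right) + 13919 = \left(-1393 + 6 \cdot 143\right) + 13919 = \left(-1393 + 858\right) + 13919 = -535 + 13919 = 13384$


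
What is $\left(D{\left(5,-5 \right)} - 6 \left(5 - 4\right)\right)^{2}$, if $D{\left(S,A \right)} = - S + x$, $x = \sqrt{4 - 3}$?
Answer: $100$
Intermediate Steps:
$x = 1$ ($x = \sqrt{1} = 1$)
$D{\left(S,A \right)} = 1 - S$ ($D{\left(S,A \right)} = - S + 1 = 1 - S$)
$\left(D{\left(5,-5 \right)} - 6 \left(5 - 4\right)\right)^{2} = \left(\left(1 - 5\right) - 6 \left(5 - 4\right)\right)^{2} = \left(\left(1 - 5\right) - 6 \cdot 1\right)^{2} = \left(-4 - 6\right)^{2} = \left(-10\right)^{2} = 100$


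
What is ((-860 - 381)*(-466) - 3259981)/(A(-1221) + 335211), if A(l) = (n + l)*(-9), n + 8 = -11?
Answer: -2681675/346371 ≈ -7.7422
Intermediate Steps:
n = -19 (n = -8 - 11 = -19)
A(l) = 171 - 9*l (A(l) = (-19 + l)*(-9) = 171 - 9*l)
((-860 - 381)*(-466) - 3259981)/(A(-1221) + 335211) = ((-860 - 381)*(-466) - 3259981)/((171 - 9*(-1221)) + 335211) = (-1241*(-466) - 3259981)/((171 + 10989) + 335211) = (578306 - 3259981)/(11160 + 335211) = -2681675/346371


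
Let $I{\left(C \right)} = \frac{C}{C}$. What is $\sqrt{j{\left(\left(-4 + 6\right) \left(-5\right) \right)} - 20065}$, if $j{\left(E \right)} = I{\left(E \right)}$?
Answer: $4 i \sqrt{1254} \approx 141.65 i$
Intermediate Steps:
$I{\left(C \right)} = 1$
$j{\left(E \right)} = 1$
$\sqrt{j{\left(\left(-4 + 6\right) \left(-5\right) \right)} - 20065} = \sqrt{1 - 20065} = \sqrt{-20064} = 4 i \sqrt{1254}$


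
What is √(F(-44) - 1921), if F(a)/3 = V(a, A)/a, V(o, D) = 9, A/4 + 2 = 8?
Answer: I*√930061/22 ≈ 43.836*I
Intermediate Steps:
A = 24 (A = -8 + 4*8 = -8 + 32 = 24)
F(a) = 27/a (F(a) = 3*(9/a) = 27/a)
√(F(-44) - 1921) = √(27/(-44) - 1921) = √(27*(-1/44) - 1921) = √(-27/44 - 1921) = √(-84551/44) = I*√930061/22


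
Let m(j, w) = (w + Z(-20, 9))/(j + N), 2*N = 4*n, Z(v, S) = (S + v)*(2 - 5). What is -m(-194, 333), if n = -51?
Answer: 183/148 ≈ 1.2365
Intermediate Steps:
Z(v, S) = -3*S - 3*v (Z(v, S) = (S + v)*(-3) = -3*S - 3*v)
N = -102 (N = (4*(-51))/2 = (½)*(-204) = -102)
m(j, w) = (33 + w)/(-102 + j) (m(j, w) = (w + (-3*9 - 3*(-20)))/(j - 102) = (w + (-27 + 60))/(-102 + j) = (w + 33)/(-102 + j) = (33 + w)/(-102 + j))
-m(-194, 333) = -(33 + 333)/(-102 - 194) = -366/(-296) = -(-1)*366/296 = -1*(-183/148) = 183/148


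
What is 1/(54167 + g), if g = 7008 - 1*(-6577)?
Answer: 1/67752 ≈ 1.4760e-5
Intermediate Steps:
g = 13585 (g = 7008 + 6577 = 13585)
1/(54167 + g) = 1/(54167 + 13585) = 1/67752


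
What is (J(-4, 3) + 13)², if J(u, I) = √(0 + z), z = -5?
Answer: (13 + I*√5)² ≈ 164.0 + 58.138*I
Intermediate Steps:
J(u, I) = I*√5 (J(u, I) = √(0 - 5) = √(-5) = I*√5)
(J(-4, 3) + 13)² = (I*√5 + 13)² = (13 + I*√5)²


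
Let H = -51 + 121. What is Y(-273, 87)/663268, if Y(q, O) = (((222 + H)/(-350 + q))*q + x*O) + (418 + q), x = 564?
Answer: 4391345/59030852 ≈ 0.074391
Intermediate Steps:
H = 70
Y(q, O) = 418 + q + 564*O + 292*q/(-350 + q) (Y(q, O) = (((222 + 70)/(-350 + q))*q + 564*O) + (418 + q) = ((292/(-350 + q))*q + 564*O) + (418 + q) = (292*q/(-350 + q) + 564*O) + (418 + q) = (564*O + 292*q/(-350 + q)) + (418 + q) = 418 + q + 564*O + 292*q/(-350 + q))
Y(-273, 87)/663268 = ((-146300 + (-273)² - 197400*87 + 360*(-273) + 564*87*(-273))/(-350 - 273))/663268 = ((-146300 + 74529 - 17173800 - 98280 - 13395564)/(-623))*(1/663268) = -1/623*(-30739415)*(1/663268) = (4391345/89)*(1/663268) = 4391345/59030852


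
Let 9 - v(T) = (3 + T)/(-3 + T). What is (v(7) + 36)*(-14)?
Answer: -595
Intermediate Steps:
v(T) = 9 - (3 + T)/(-3 + T)
(v(7) + 36)*(-14) = (2*(-15 + 4*7)/(-3 + 7) + 36)*(-14) = (2*(-15 + 28)/4 + 36)*(-14) = (2*(¼)*13 + 36)*(-14) = (13/2 + 36)*(-14) = (85/2)*(-14) = -595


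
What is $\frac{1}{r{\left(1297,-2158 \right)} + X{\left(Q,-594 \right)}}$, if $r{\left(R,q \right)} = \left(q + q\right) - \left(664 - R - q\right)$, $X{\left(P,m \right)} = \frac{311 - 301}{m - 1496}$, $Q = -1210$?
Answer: $- \frac{209}{1220770} \approx -0.0001712$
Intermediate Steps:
$X{\left(P,m \right)} = \frac{10}{-1496 + m}$
$r{\left(R,q \right)} = -664 + R + 3 q$ ($r{\left(R,q \right)} = 2 q + \left(-664 + R + q\right) = -664 + R + 3 q$)
$\frac{1}{r{\left(1297,-2158 \right)} + X{\left(Q,-594 \right)}} = \frac{1}{\left(-664 + 1297 + 3 \left(-2158\right)\right) + \frac{10}{-1496 - 594}} = \frac{1}{\left(-664 + 1297 - 6474\right) + \frac{10}{-2090}} = \frac{1}{-5841 + 10 \left(- \frac{1}{2090}\right)} = \frac{1}{-5841 - \frac{1}{209}} = \frac{1}{- \frac{1220770}{209}} = - \frac{209}{1220770}$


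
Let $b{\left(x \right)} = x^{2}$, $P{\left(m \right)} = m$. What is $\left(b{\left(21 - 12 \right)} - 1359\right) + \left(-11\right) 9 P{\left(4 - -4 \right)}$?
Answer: $-2070$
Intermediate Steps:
$\left(b{\left(21 - 12 \right)} - 1359\right) + \left(-11\right) 9 P{\left(4 - -4 \right)} = \left(\left(21 - 12\right)^{2} - 1359\right) + \left(-11\right) 9 \left(4 - -4\right) = \left(\left(21 - 12\right)^{2} - 1359\right) - 99 \left(4 + 4\right) = \left(9^{2} - 1359\right) - 792 = \left(81 - 1359\right) - 792 = -1278 - 792 = -2070$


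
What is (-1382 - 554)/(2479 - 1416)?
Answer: -1936/1063 ≈ -1.8213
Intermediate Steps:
(-1382 - 554)/(2479 - 1416) = -1936/1063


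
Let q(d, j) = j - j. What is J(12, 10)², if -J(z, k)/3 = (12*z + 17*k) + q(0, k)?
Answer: 887364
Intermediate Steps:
q(d, j) = 0
J(z, k) = -51*k - 36*z (J(z, k) = -3*((12*z + 17*k) + 0) = -3*(12*z + 17*k) = -51*k - 36*z)
J(12, 10)² = (-51*10 - 36*12)² = (-510 - 432)² = (-942)² = 887364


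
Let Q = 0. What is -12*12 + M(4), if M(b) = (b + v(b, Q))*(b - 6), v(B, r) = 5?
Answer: -162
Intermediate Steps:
M(b) = (-6 + b)*(5 + b) (M(b) = (b + 5)*(b - 6) = (5 + b)*(-6 + b) = (-6 + b)*(5 + b))
-12*12 + M(4) = -12*12 + (-30 + 4² - 1*4) = -144 + (-30 + 16 - 4) = -144 - 18 = -162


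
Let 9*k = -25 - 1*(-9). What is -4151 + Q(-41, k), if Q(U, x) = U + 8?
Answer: -4184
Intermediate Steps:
k = -16/9 (k = (-25 - 1*(-9))/9 = (-25 + 9)/9 = (1/9)*(-16) = -16/9 ≈ -1.7778)
Q(U, x) = 8 + U
-4151 + Q(-41, k) = -4151 + (8 - 41) = -4151 - 33 = -4184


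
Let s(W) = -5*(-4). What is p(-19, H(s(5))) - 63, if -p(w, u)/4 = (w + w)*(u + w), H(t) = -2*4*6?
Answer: -10247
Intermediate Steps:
s(W) = 20
H(t) = -48 (H(t) = -8*6 = -48)
p(w, u) = -8*w*(u + w) (p(w, u) = -4*(w + w)*(u + w) = -4*2*w*(u + w) = -8*w*(u + w))
p(-19, H(s(5))) - 63 = -8*(-19)*(-48 - 19) - 63 = -8*(-19)*(-67) - 63 = -10184 - 63 = -10247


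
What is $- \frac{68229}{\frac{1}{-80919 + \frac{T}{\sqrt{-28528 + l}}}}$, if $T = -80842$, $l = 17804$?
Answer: $5521022451 - \frac{393983487 i \sqrt{2681}}{383} \approx 5.521 \cdot 10^{9} - 5.3263 \cdot 10^{7} i$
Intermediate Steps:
$- \frac{68229}{\frac{1}{-80919 + \frac{T}{\sqrt{-28528 + l}}}} = - \frac{68229}{\frac{1}{-80919 - \frac{80842}{\sqrt{-28528 + 17804}}}} = - \frac{68229}{\frac{1}{-80919 - \frac{80842}{\sqrt{-10724}}}} = - \frac{68229}{\frac{1}{-80919 - \frac{80842}{2 i \sqrt{2681}}}} = - \frac{68229}{\frac{1}{-80919 - 80842 \left(- \frac{i \sqrt{2681}}{5362}\right)}} = - \frac{68229}{\frac{1}{-80919 + \frac{40421 i \sqrt{2681}}{2681}}} = - 68229 \left(-80919 + \frac{40421 i \sqrt{2681}}{2681}\right) = 5521022451 - \frac{393983487 i \sqrt{2681}}{383}$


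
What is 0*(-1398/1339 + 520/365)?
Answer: 0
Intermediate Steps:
0*(-1398/1339 + 520/365) = 0*(-1398*1/1339 + 520*(1/365)) = 0*(-1398/1339 + 104/73) = 0*(37202/97747) = 0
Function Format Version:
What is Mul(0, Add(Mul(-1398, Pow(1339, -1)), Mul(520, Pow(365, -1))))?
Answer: 0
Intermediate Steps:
Mul(0, Add(Mul(-1398, Pow(1339, -1)), Mul(520, Pow(365, -1)))) = Mul(0, Add(Mul(-1398, Rational(1, 1339)), Mul(520, Rational(1, 365)))) = Mul(0, Add(Rational(-1398, 1339), Rational(104, 73))) = Mul(0, Rational(37202, 97747)) = 0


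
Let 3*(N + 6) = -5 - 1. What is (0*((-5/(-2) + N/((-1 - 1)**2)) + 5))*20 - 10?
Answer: -10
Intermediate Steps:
N = -8 (N = -6 + (-5 - 1)/3 = -6 + (1/3)*(-6) = -6 - 2 = -8)
(0*((-5/(-2) + N/((-1 - 1)**2)) + 5))*20 - 10 = (0*((-5/(-2) - 8/(-1 - 1)**2) + 5))*20 - 10 = (0*((-5*(-1/2) - 8/((-2)**2)) + 5))*20 - 10 = (0*((5/2 - 8/4) + 5))*20 - 10 = (0*((5/2 - 8*1/4) + 5))*20 - 10 = (0*((5/2 - 2) + 5))*20 - 10 = (0*(1/2 + 5))*20 - 10 = (0*(11/2))*20 - 10 = 0*20 - 10 = 0 - 10 = -10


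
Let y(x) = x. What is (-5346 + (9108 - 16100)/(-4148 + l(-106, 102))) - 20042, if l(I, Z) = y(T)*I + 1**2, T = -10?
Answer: -78365764/3087 ≈ -25386.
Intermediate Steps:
l(I, Z) = 1 - 10*I (l(I, Z) = -10*I + 1**2 = -10*I + 1 = 1 - 10*I)
(-5346 + (9108 - 16100)/(-4148 + l(-106, 102))) - 20042 = (-5346 + (9108 - 16100)/(-4148 + (1 - 10*(-106)))) - 20042 = (-5346 - 6992/(-4148 + (1 + 1060))) - 20042 = (-5346 - 6992/(-4148 + 1061)) - 20042 = (-5346 - 6992/(-3087)) - 20042 = (-5346 - 6992*(-1/3087)) - 20042 = (-5346 + 6992/3087) - 20042 = -16496110/3087 - 20042 = -78365764/3087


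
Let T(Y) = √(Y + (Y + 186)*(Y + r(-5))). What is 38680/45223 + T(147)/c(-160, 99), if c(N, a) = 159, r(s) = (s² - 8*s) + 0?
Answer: 38680/45223 + √70743/159 ≈ 2.5281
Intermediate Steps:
r(s) = s² - 8*s
T(Y) = √(Y + (65 + Y)*(186 + Y)) (T(Y) = √(Y + (Y + 186)*(Y - 5*(-8 - 5))) = √(Y + (186 + Y)*(Y - 5*(-13))) = √(Y + (186 + Y)*(Y + 65)) = √(Y + (186 + Y)*(65 + Y)) = √(Y + (65 + Y)*(186 + Y)))
38680/45223 + T(147)/c(-160, 99) = 38680/45223 + √(12090 + 147² + 252*147)/159 = 38680*(1/45223) + √(12090 + 21609 + 37044)*(1/159) = 38680/45223 + √70743*(1/159) = 38680/45223 + √70743/159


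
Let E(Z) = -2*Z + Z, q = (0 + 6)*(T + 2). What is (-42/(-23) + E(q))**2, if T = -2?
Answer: 1764/529 ≈ 3.3346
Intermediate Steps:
q = 0 (q = (0 + 6)*(-2 + 2) = 6*0 = 0)
E(Z) = -Z
(-42/(-23) + E(q))**2 = (-42/(-23) - 1*0)**2 = (-42*(-1/23) + 0)**2 = (42/23 + 0)**2 = (42/23)**2 = 1764/529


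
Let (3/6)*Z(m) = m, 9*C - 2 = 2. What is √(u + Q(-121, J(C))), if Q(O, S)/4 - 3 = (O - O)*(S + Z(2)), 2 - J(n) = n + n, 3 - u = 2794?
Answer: I*√2779 ≈ 52.716*I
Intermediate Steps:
C = 4/9 (C = 2/9 + (⅑)*2 = 2/9 + 2/9 = 4/9 ≈ 0.44444)
u = -2791 (u = 3 - 1*2794 = 3 - 2794 = -2791)
Z(m) = 2*m
J(n) = 2 - 2*n (J(n) = 2 - (n + n) = 2 - 2*n)
Q(O, S) = 12 (Q(O, S) = 12 + 4*((O - O)*(S + 2*2)) = 12 + 4*(0*(S + 4)) = 12 + 4*(0*(4 + S)) = 12 + 4*0 = 12 + 0 = 12)
√(u + Q(-121, J(C))) = √(-2791 + 12) = √(-2779) = I*√2779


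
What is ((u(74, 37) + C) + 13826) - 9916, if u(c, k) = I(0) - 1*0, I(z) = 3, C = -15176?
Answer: -11263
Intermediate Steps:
u(c, k) = 3 (u(c, k) = 3 - 1*0 = 3 + 0 = 3)
((u(74, 37) + C) + 13826) - 9916 = ((3 - 15176) + 13826) - 9916 = (-15173 + 13826) - 9916 = -1347 - 9916 = -11263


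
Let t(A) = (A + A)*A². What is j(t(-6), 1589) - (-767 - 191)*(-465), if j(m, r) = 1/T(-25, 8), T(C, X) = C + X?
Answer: -7572991/17 ≈ -4.4547e+5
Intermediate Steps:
t(A) = 2*A³ (t(A) = (2*A)*A² = 2*A³)
j(m, r) = -1/17 (j(m, r) = 1/(-25 + 8) = 1/(-17) = -1/17)
j(t(-6), 1589) - (-767 - 191)*(-465) = -1/17 - (-767 - 191)*(-465) = -1/17 - (-958)*(-465) = -1/17 - 1*445470 = -1/17 - 445470 = -7572991/17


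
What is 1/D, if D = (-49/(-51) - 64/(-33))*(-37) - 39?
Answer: -561/82078 ≈ -0.0068350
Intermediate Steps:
D = -82078/561 (D = (-49*(-1/51) - 64*(-1/33))*(-37) - 39 = (49/51 + 64/33)*(-37) - 39 = (1627/561)*(-37) - 39 = -60199/561 - 39 = -82078/561 ≈ -146.31)
1/D = 1/(-82078/561) = -561/82078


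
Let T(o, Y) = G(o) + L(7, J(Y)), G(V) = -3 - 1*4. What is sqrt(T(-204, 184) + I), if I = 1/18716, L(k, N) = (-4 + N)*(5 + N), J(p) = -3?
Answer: I*sqrt(1839010765)/9358 ≈ 4.5826*I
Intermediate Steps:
I = 1/18716 ≈ 5.3430e-5
G(V) = -7 (G(V) = -3 - 4 = -7)
T(o, Y) = -21 (T(o, Y) = -7 + (-20 - 3 + (-3)**2) = -7 + (-20 - 3 + 9) = -7 - 14 = -21)
sqrt(T(-204, 184) + I) = sqrt(-21 + 1/18716) = sqrt(-393035/18716) = I*sqrt(1839010765)/9358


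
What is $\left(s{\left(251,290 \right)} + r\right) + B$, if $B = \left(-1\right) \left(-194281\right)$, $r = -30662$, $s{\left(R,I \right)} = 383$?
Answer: $164002$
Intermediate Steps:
$B = 194281$
$\left(s{\left(251,290 \right)} + r\right) + B = \left(383 - 30662\right) + 194281 = -30279 + 194281 = 164002$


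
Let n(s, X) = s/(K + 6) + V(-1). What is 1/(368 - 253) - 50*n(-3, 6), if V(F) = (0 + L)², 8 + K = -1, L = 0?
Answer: -5749/115 ≈ -49.991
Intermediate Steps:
K = -9 (K = -8 - 1 = -9)
V(F) = 0 (V(F) = (0 + 0)² = 0² = 0)
n(s, X) = -s/3 (n(s, X) = s/(-9 + 6) + 0 = s/(-3) + 0 = -s/3 + 0 = -s/3)
1/(368 - 253) - 50*n(-3, 6) = 1/(368 - 253) - (-50)*(-3)/3 = 1/115 - 50*1 = 1/115 - 50 = -5749/115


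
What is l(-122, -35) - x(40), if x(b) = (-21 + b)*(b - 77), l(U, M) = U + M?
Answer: 546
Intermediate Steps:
l(U, M) = M + U
x(b) = (-77 + b)*(-21 + b) (x(b) = (-21 + b)*(-77 + b) = (-77 + b)*(-21 + b))
l(-122, -35) - x(40) = (-35 - 122) - (1617 + 40² - 98*40) = -157 - (1617 + 1600 - 3920) = -157 - 1*(-703) = -157 + 703 = 546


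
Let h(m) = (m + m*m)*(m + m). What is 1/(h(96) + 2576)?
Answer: 1/1790480 ≈ 5.5851e-7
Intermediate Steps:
h(m) = 2*m*(m + m²) (h(m) = (m + m²)*(2*m) = 2*m*(m + m²))
1/(h(96) + 2576) = 1/(2*96²*(1 + 96) + 2576) = 1/(2*9216*97 + 2576) = 1/(1787904 + 2576) = 1/1790480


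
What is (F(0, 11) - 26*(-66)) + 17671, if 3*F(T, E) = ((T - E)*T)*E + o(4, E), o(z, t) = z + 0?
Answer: 58165/3 ≈ 19388.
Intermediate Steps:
o(z, t) = z
F(T, E) = 4/3 + E*T*(T - E)/3 (F(T, E) = (((T - E)*T)*E + 4)/3 = ((T*(T - E))*E + 4)/3 = (E*T*(T - E) + 4)/3 = (4 + E*T*(T - E))/3 = 4/3 + E*T*(T - E)/3)
(F(0, 11) - 26*(-66)) + 17671 = ((4/3 - 1/3*0*11**2 + (1/3)*11*0**2) - 26*(-66)) + 17671 = ((4/3 - 1/3*0*121 + (1/3)*11*0) + 1716) + 17671 = ((4/3 + 0 + 0) + 1716) + 17671 = (4/3 + 1716) + 17671 = 5152/3 + 17671 = 58165/3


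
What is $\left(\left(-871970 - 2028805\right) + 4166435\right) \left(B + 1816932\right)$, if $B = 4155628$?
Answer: $7559230289600$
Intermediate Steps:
$\left(\left(-871970 - 2028805\right) + 4166435\right) \left(B + 1816932\right) = \left(\left(-871970 - 2028805\right) + 4166435\right) \left(4155628 + 1816932\right) = \left(-2900775 + 4166435\right) 5972560 = 1265660 \cdot 5972560 = 7559230289600$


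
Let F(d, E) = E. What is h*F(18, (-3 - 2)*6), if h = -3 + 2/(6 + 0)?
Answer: 80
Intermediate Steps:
h = -8/3 (h = -3 + 2/6 = -3 + (⅙)*2 = -3 + ⅓ = -8/3 ≈ -2.6667)
h*F(18, (-3 - 2)*6) = -8*(-3 - 2)*6/3 = -(-40)*6/3 = -8/3*(-30) = 80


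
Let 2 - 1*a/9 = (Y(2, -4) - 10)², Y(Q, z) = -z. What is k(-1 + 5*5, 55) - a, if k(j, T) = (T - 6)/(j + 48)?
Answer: 22081/72 ≈ 306.68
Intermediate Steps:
k(j, T) = (-6 + T)/(48 + j)
a = -306 (a = 18 - 9*(-1*(-4) - 10)² = 18 - 9*(4 - 10)² = 18 - 9*(-6)² = 18 - 9*36 = 18 - 324 = -306)
k(-1 + 5*5, 55) - a = (-6 + 55)/(48 + (-1 + 5*5)) - 1*(-306) = 49/(48 + (-1 + 25)) + 306 = 49/(48 + 24) + 306 = 49/72 + 306 = 22081/72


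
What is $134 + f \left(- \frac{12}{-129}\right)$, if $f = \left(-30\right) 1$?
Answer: $\frac{5642}{43} \approx 131.21$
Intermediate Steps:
$f = -30$
$134 + f \left(- \frac{12}{-129}\right) = 134 - 30 \left(- \frac{12}{-129}\right) = 134 - 30 \left(\left(-12\right) \left(- \frac{1}{129}\right)\right) = 134 - \frac{120}{43} = \frac{5642}{43}$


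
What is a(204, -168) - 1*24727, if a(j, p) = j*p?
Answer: -58999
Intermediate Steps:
a(204, -168) - 1*24727 = 204*(-168) - 1*24727 = -34272 - 24727 = -58999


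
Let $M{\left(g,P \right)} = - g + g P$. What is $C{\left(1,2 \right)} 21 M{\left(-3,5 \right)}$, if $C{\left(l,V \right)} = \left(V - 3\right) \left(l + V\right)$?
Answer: $756$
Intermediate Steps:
$M{\left(g,P \right)} = - g + P g$
$C{\left(l,V \right)} = \left(-3 + V\right) \left(V + l\right)$
$C{\left(1,2 \right)} 21 M{\left(-3,5 \right)} = \left(2^{2} - 6 - 3 + 2 \cdot 1\right) 21 \left(- 3 \left(-1 + 5\right)\right) = \left(4 - 6 - 3 + 2\right) 21 \left(\left(-3\right) 4\right) = \left(-3\right) 21 \left(-12\right) = \left(-63\right) \left(-12\right) = 756$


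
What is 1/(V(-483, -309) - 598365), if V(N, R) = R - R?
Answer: -1/598365 ≈ -1.6712e-6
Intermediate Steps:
V(N, R) = 0
1/(V(-483, -309) - 598365) = 1/(0 - 598365) = 1/(-598365) = -1/598365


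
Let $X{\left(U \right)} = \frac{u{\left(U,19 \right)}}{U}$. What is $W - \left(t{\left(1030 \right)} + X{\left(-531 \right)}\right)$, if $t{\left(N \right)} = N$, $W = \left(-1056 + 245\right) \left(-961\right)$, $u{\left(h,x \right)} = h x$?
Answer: $778322$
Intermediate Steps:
$X{\left(U \right)} = 19$ ($X{\left(U \right)} = \frac{U 19}{U} = \frac{19 U}{U} = 19$)
$W = 779371$ ($W = \left(-811\right) \left(-961\right) = 779371$)
$W - \left(t{\left(1030 \right)} + X{\left(-531 \right)}\right) = 779371 - \left(1030 + 19\right) = 779371 - 1049 = 778322$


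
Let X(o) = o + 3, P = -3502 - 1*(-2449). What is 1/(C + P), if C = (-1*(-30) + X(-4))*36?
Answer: -1/9 ≈ -0.11111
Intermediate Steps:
P = -1053 (P = -3502 + 2449 = -1053)
X(o) = 3 + o
C = 1044 (C = (-1*(-30) + (3 - 4))*36 = (30 - 1)*36 = 29*36 = 1044)
1/(C + P) = 1/(1044 - 1053) = 1/(-9) = -1/9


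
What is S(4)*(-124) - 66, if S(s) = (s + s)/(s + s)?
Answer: -190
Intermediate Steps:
S(s) = 1 (S(s) = (2*s)/((2*s)) = (2*s)*(1/(2*s)) = 1)
S(4)*(-124) - 66 = 1*(-124) - 66 = -124 - 66 = -190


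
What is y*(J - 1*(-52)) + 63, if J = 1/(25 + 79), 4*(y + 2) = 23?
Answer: 107343/416 ≈ 258.04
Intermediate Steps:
y = 15/4 (y = -2 + (1/4)*23 = -2 + 23/4 = 15/4 ≈ 3.7500)
J = 1/104 ≈ 0.0096154
y*(J - 1*(-52)) + 63 = 15*(1/104 - 1*(-52))/4 + 63 = 15*(1/104 + 52)/4 + 63 = (15/4)*(5409/104) + 63 = 81135/416 + 63 = 107343/416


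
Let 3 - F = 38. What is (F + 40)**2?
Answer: 25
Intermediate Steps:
F = -35 (F = 3 - 1*38 = 3 - 38 = -35)
(F + 40)**2 = (-35 + 40)**2 = 5**2 = 25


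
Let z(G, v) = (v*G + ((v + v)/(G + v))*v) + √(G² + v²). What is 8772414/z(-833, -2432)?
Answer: 189110948845152472320/43594132077331415039 - 93515907033150*√6608513/43594132077331415039 ≈ 4.3325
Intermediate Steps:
z(G, v) = √(G² + v²) + G*v + 2*v²/(G + v) (z(G, v) = (G*v + ((2*v)/(G + v))*v) + √(G² + v²) = (G*v + (2*v/(G + v))*v) + √(G² + v²) = (G*v + 2*v²/(G + v)) + √(G² + v²) = √(G² + v²) + G*v + 2*v²/(G + v))
8772414/z(-833, -2432) = 8772414/(((2*(-2432)² - 833*(-2432)² - 833*√((-833)² + (-2432)²) - 2432*(-833)² - 2432*√((-833)² + (-2432)²))/(-833 - 2432))) = 8772414/(((2*5914624 - 833*5914624 - 833*√(693889 + 5914624) - 2432*693889 - 2432*√(693889 + 5914624))/(-3265))) = 8772414/((-(11829248 - 4926881792 - 833*√6608513 - 1687538048 - 2432*√6608513)/3265)) = 8772414/((-(-6602590592 - 3265*√6608513)/3265)) = 8772414/(6602590592/3265 + √6608513)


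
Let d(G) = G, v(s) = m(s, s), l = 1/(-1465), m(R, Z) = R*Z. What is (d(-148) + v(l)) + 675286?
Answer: 1448998054051/2146225 ≈ 6.7514e+5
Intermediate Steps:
l = -1/1465 ≈ -0.00068259
v(s) = s² (v(s) = s*s = s²)
(d(-148) + v(l)) + 675286 = (-148 + (-1/1465)²) + 675286 = (-148 + 1/2146225) + 675286 = -317641299/2146225 + 675286 = 1448998054051/2146225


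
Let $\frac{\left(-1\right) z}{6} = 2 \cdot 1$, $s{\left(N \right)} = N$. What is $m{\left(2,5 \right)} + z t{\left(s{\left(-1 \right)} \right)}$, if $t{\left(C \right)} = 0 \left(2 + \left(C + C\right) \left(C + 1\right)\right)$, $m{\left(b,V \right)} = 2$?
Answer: $2$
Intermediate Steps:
$t{\left(C \right)} = 0$ ($t{\left(C \right)} = 0 \left(2 + 2 C \left(1 + C\right)\right) = 0$)
$z = -12$ ($z = - 6 \cdot 2 \cdot 1 = \left(-6\right) 2 = -12$)
$m{\left(2,5 \right)} + z t{\left(s{\left(-1 \right)} \right)} = 2 - 0 = 2 + 0 = 2$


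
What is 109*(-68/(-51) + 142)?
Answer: 46870/3 ≈ 15623.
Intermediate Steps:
109*(-68/(-51) + 142) = 109*(-68*(-1/51) + 142) = 109*(4/3 + 142) = 109*(430/3) = 46870/3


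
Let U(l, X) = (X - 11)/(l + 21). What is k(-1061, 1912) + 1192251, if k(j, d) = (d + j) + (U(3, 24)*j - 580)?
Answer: 28606735/24 ≈ 1.1919e+6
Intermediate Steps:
U(l, X) = (-11 + X)/(21 + l)
k(j, d) = -580 + d + 37*j/24 (k(j, d) = (d + j) + (((-11 + 24)/(21 + 3))*j - 580) = (d + j) + ((13/24)*j - 580) = (d + j) + (((1/24)*13)*j - 580) = (d + j) + (13*j/24 - 580) = (d + j) + (-580 + 13*j/24) = -580 + d + 37*j/24)
k(-1061, 1912) + 1192251 = (-580 + 1912 + (37/24)*(-1061)) + 1192251 = (-580 + 1912 - 39257/24) + 1192251 = -7289/24 + 1192251 = 28606735/24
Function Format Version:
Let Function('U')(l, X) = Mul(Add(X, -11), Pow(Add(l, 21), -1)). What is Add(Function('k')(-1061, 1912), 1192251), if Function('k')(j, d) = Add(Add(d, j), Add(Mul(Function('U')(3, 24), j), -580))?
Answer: Rational(28606735, 24) ≈ 1.1919e+6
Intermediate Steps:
Function('U')(l, X) = Mul(Pow(Add(21, l), -1), Add(-11, X)) (Function('U')(l, X) = Mul(Add(-11, X), Pow(Add(21, l), -1)) = Mul(Pow(Add(21, l), -1), Add(-11, X)))
Function('k')(j, d) = Add(-580, d, Mul(Rational(37, 24), j)) (Function('k')(j, d) = Add(Add(d, j), Add(Mul(Mul(Pow(Add(21, 3), -1), Add(-11, 24)), j), -580)) = Add(Add(d, j), Add(Mul(Mul(Pow(24, -1), 13), j), -580)) = Add(Add(d, j), Add(Mul(Mul(Rational(1, 24), 13), j), -580)) = Add(Add(d, j), Add(Mul(Rational(13, 24), j), -580)) = Add(Add(d, j), Add(-580, Mul(Rational(13, 24), j))) = Add(-580, d, Mul(Rational(37, 24), j)))
Add(Function('k')(-1061, 1912), 1192251) = Add(Add(-580, 1912, Mul(Rational(37, 24), -1061)), 1192251) = Add(Add(-580, 1912, Rational(-39257, 24)), 1192251) = Add(Rational(-7289, 24), 1192251) = Rational(28606735, 24)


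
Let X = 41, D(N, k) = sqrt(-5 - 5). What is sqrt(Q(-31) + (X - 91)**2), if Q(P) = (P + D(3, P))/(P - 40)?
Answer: sqrt(12604701 - 71*I*sqrt(10))/71 ≈ 50.004 - 0.00044535*I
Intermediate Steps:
D(N, k) = I*sqrt(10) (D(N, k) = sqrt(-10) = I*sqrt(10))
Q(P) = (P + I*sqrt(10))/(-40 + P) (Q(P) = (P + I*sqrt(10))/(P - 40) = (P + I*sqrt(10))/(-40 + P))
sqrt(Q(-31) + (X - 91)**2) = sqrt((-31 + I*sqrt(10))/(-40 - 31) + (41 - 91)**2) = sqrt((-31 + I*sqrt(10))/(-71) + (-50)**2) = sqrt(-(-31 + I*sqrt(10))/71 + 2500) = sqrt((31/71 - I*sqrt(10)/71) + 2500) = sqrt(177531/71 - I*sqrt(10)/71)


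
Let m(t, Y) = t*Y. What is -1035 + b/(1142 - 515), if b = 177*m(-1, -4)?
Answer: -216079/209 ≈ -1033.9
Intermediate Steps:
m(t, Y) = Y*t
b = 708 (b = 177*(-4*(-1)) = 177*4 = 708)
-1035 + b/(1142 - 515) = -1035 + 708/(1142 - 515) = -1035 + 708/627 = -1035 + 708*(1/627) = -1035 + 236/209 = -216079/209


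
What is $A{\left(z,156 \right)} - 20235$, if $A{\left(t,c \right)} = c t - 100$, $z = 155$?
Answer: $3845$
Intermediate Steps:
$A{\left(t,c \right)} = -100 + c t$
$A{\left(z,156 \right)} - 20235 = \left(-100 + 156 \cdot 155\right) - 20235 = \left(-100 + 24180\right) - 20235 = 24080 - 20235 = 3845$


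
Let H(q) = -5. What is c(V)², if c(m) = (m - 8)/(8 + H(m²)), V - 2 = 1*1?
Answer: 25/9 ≈ 2.7778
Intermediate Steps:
V = 3 (V = 2 + 1*1 = 2 + 1 = 3)
c(m) = -8/3 + m/3 (c(m) = (m - 8)/(8 - 5) = (-8 + m)/3 = (-8 + m)*(⅓) = -8/3 + m/3)
c(V)² = (-8/3 + (⅓)*3)² = (-8/3 + 1)² = (-5/3)² = 25/9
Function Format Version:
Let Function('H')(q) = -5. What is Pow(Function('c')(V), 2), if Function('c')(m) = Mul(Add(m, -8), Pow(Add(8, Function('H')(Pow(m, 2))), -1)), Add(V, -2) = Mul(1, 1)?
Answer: Rational(25, 9) ≈ 2.7778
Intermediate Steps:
V = 3 (V = Add(2, Mul(1, 1)) = Add(2, 1) = 3)
Function('c')(m) = Add(Rational(-8, 3), Mul(Rational(1, 3), m)) (Function('c')(m) = Mul(Add(m, -8), Pow(Add(8, -5), -1)) = Mul(Add(-8, m), Pow(3, -1)) = Mul(Add(-8, m), Rational(1, 3)) = Add(Rational(-8, 3), Mul(Rational(1, 3), m)))
Pow(Function('c')(V), 2) = Pow(Add(Rational(-8, 3), Mul(Rational(1, 3), 3)), 2) = Pow(Add(Rational(-8, 3), 1), 2) = Pow(Rational(-5, 3), 2) = Rational(25, 9)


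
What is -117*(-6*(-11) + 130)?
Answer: -22932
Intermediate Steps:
-117*(-6*(-11) + 130) = -117*(66 + 130) = -117*196 = -22932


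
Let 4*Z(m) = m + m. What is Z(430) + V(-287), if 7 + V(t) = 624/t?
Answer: 59072/287 ≈ 205.83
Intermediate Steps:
Z(m) = m/2 (Z(m) = (m + m)/4 = (2*m)/4 = m/2)
V(t) = -7 + 624/t
Z(430) + V(-287) = (1/2)*430 + (-7 + 624/(-287)) = 215 + (-7 + 624*(-1/287)) = 215 + (-7 - 624/287) = 215 - 2633/287 = 59072/287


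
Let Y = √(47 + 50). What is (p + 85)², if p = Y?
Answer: (85 + √97)² ≈ 8996.3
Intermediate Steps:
Y = √97 ≈ 9.8489
p = √97 ≈ 9.8489
(p + 85)² = (√97 + 85)² = (85 + √97)²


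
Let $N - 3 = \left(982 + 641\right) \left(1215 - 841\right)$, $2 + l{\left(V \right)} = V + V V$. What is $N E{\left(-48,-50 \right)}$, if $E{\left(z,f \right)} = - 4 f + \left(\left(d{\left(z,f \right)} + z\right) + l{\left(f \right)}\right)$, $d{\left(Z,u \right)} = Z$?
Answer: $1549076760$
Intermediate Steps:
$l{\left(V \right)} = -2 + V + V^{2}$ ($l{\left(V \right)} = -2 + \left(V + V V\right) = -2 + \left(V + V^{2}\right) = -2 + V + V^{2}$)
$N = 607005$ ($N = 3 + \left(982 + 641\right) \left(1215 - 841\right) = 3 + 1623 \cdot 374 = 3 + 607002 = 607005$)
$E{\left(z,f \right)} = -2 + f^{2} - 3 f + 2 z$ ($E{\left(z,f \right)} = - 4 f + \left(\left(z + z\right) + \left(-2 + f + f^{2}\right)\right) = - 4 f + \left(2 z + \left(-2 + f + f^{2}\right)\right) = - 4 f + \left(-2 + f + f^{2} + 2 z\right) = -2 + f^{2} - 3 f + 2 z$)
$N E{\left(-48,-50 \right)} = 607005 \left(-2 + \left(-50\right)^{2} - -150 + 2 \left(-48\right)\right) = 607005 \left(-2 + 2500 + 150 - 96\right) = 607005 \cdot 2552 = 1549076760$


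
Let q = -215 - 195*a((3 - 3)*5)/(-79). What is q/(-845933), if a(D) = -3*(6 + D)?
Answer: 20495/66828707 ≈ 0.00030668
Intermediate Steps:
a(D) = -18 - 3*D
q = -20495/79 (q = -215 - 195*(-18 - 3*(3 - 3)*5)/(-79) = -215 - 195*(-18 - 0*5)*(-1)/79 = -215 - 195*(-18 - 3*0)*(-1)/79 = -215 - 195*(-18 + 0)*(-1)/79 = -215 - (-3510)*(-1)/79 = -215 - 195*18/79 = -215 - 3510/79 = -20495/79 ≈ -259.43)
q/(-845933) = -20495/79/(-845933) = -20495/79*(-1/845933) = 20495/66828707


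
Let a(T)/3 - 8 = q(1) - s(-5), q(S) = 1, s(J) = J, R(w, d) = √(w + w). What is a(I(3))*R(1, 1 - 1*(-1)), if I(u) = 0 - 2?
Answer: 42*√2 ≈ 59.397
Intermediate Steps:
R(w, d) = √2*√w (R(w, d) = √(2*w) = √2*√w)
I(u) = -2
a(T) = 42 (a(T) = 24 + 3*(1 - 1*(-5)) = 24 + 3*(1 + 5) = 24 + 3*6 = 24 + 18 = 42)
a(I(3))*R(1, 1 - 1*(-1)) = 42*(√2*√1) = 42*(√2*1) = 42*√2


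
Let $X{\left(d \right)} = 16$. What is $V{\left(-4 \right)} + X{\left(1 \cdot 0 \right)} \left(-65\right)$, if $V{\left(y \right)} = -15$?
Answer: $-1055$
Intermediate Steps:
$V{\left(-4 \right)} + X{\left(1 \cdot 0 \right)} \left(-65\right) = -15 + 16 \left(-65\right) = -15 - 1040 = -1055$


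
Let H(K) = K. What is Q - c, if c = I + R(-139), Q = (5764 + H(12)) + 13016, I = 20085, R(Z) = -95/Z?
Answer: -179822/139 ≈ -1293.7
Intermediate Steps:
Q = 18792 (Q = (5764 + 12) + 13016 = 5776 + 13016 = 18792)
c = 2791910/139 (c = 20085 - 95/(-139) = 20085 - 95*(-1/139) = 20085 + 95/139 = 2791910/139 ≈ 20086.)
Q - c = 18792 - 1*2791910/139 = 18792 - 2791910/139 = -179822/139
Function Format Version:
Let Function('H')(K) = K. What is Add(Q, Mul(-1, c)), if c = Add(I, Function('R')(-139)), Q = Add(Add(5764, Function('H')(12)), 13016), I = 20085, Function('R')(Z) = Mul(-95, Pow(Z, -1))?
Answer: Rational(-179822, 139) ≈ -1293.7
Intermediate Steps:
Q = 18792 (Q = Add(Add(5764, 12), 13016) = Add(5776, 13016) = 18792)
c = Rational(2791910, 139) (c = Add(20085, Mul(-95, Pow(-139, -1))) = Add(20085, Mul(-95, Rational(-1, 139))) = Add(20085, Rational(95, 139)) = Rational(2791910, 139) ≈ 20086.)
Add(Q, Mul(-1, c)) = Add(18792, Mul(-1, Rational(2791910, 139))) = Add(18792, Rational(-2791910, 139)) = Rational(-179822, 139)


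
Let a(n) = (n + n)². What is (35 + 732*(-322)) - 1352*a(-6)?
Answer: -430357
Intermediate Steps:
a(n) = 4*n² (a(n) = (2*n)² = 4*n²)
(35 + 732*(-322)) - 1352*a(-6) = (35 + 732*(-322)) - 5408*(-6)² = (35 - 235704) - 5408*36 = -235669 - 1352*144 = -235669 - 194688 = -430357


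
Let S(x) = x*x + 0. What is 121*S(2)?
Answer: 484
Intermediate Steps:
S(x) = x² (S(x) = x² + 0 = x²)
121*S(2) = 121*2² = 121*4 = 484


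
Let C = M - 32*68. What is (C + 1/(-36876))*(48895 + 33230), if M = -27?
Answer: -2223885568875/12292 ≈ -1.8092e+8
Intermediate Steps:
C = -2203 (C = -27 - 32*68 = -27 - 2176 = -2203)
(C + 1/(-36876))*(48895 + 33230) = (-2203 + 1/(-36876))*(48895 + 33230) = (-2203 - 1/36876)*82125 = -81237829/36876*82125 = -2223885568875/12292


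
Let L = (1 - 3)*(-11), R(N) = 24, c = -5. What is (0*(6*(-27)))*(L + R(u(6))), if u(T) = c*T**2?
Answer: 0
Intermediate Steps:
u(T) = -5*T**2
L = 22 (L = -2*(-11) = 22)
(0*(6*(-27)))*(L + R(u(6))) = (0*(6*(-27)))*(22 + 24) = (0*(-162))*46 = 0*46 = 0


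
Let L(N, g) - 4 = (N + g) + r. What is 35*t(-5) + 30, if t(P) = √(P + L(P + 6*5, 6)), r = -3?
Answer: 30 + 105*√3 ≈ 211.87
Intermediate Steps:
L(N, g) = 1 + N + g (L(N, g) = 4 + ((N + g) - 3) = 4 + (-3 + N + g) = 1 + N + g)
t(P) = √(37 + 2*P) (t(P) = √(P + (1 + (P + 6*5) + 6)) = √(P + (1 + (P + 30) + 6)) = √(P + (1 + (30 + P) + 6)) = √(P + (37 + P)) = √(37 + 2*P))
35*t(-5) + 30 = 35*√(37 + 2*(-5)) + 30 = 35*√(37 - 10) + 30 = 35*√27 + 30 = 35*(3*√3) + 30 = 105*√3 + 30 = 30 + 105*√3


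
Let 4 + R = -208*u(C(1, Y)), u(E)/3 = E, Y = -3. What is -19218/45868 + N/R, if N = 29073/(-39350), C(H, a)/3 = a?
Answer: -1061321684991/2532282837400 ≈ -0.41912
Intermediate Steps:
C(H, a) = 3*a
u(E) = 3*E
N = -29073/39350 (N = 29073*(-1/39350) = -29073/39350 ≈ -0.73883)
R = 5612 (R = -4 - 624*3*(-3) = -4 - 624*(-9) = -4 - 208*(-27) = -4 + 5616 = 5612)
-19218/45868 + N/R = -19218/45868 - 29073/39350/5612 = -19218*1/45868 - 29073/39350*1/5612 = -9609/22934 - 29073/220832200 = -1061321684991/2532282837400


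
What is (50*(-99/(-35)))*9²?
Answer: 80190/7 ≈ 11456.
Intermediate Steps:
(50*(-99/(-35)))*9² = (50*(-99*(-1/35)))*81 = (50*(99/35))*81 = (990/7)*81 = 80190/7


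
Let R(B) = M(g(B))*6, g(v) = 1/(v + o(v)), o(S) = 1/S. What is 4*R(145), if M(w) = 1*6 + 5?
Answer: 264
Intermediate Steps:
g(v) = 1/(v + 1/v)
M(w) = 11 (M(w) = 6 + 5 = 11)
R(B) = 66 (R(B) = 11*6 = 66)
4*R(145) = 4*66 = 264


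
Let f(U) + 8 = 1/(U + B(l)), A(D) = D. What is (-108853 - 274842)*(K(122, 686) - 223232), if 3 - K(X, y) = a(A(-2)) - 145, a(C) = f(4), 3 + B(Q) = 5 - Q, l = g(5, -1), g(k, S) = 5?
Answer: 85593529515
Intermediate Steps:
l = 5
B(Q) = 2 - Q (B(Q) = -3 + (5 - Q) = 2 - Q)
f(U) = -8 + 1/(-3 + U) (f(U) = -8 + 1/(U + (2 - 1*5)) = -8 + 1/(U + (2 - 5)) = -8 + 1/(U - 3) = -8 + 1/(-3 + U))
a(C) = -7 (a(C) = (25 - 8*4)/(-3 + 4) = (25 - 32)/1 = 1*(-7) = -7)
K(X, y) = 155 (K(X, y) = 3 - (-7 - 145) = 3 - 1*(-152) = 3 + 152 = 155)
(-108853 - 274842)*(K(122, 686) - 223232) = (-108853 - 274842)*(155 - 223232) = -383695*(-223077) = 85593529515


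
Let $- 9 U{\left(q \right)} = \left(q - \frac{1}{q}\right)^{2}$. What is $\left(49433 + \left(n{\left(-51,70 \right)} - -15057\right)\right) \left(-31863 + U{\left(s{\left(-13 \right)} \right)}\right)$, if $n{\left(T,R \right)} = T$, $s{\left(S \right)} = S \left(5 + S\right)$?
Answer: $- \frac{23045076828287}{10816} \approx -2.1306 \cdot 10^{9}$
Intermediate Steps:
$U{\left(q \right)} = - \frac{\left(q - \frac{1}{q}\right)^{2}}{9}$
$\left(49433 + \left(n{\left(-51,70 \right)} - -15057\right)\right) \left(-31863 + U{\left(s{\left(-13 \right)} \right)}\right) = \left(49433 - -15006\right) \left(-31863 - \frac{\left(-1 + \left(- 13 \left(5 - 13\right)\right)^{2}\right)^{2}}{9 \cdot 169 \left(5 - 13\right)^{2}}\right) = \left(49433 + \left(-51 + 15057\right)\right) \left(-31863 - \frac{\left(-1 + \left(\left(-13\right) \left(-8\right)\right)^{2}\right)^{2}}{9 \cdot 10816}\right) = \left(49433 + 15006\right) \left(-31863 - \frac{\left(-1 + 104^{2}\right)^{2}}{9 \cdot 10816}\right) = 64439 \left(-31863 - \frac{\left(-1 + 10816\right)^{2}}{97344}\right) = 64439 \left(-31863 - \frac{10815^{2}}{97344}\right) = 64439 \left(-31863 - \frac{1}{97344} \cdot 116964225\right) = 64439 \left(-31863 - \frac{12996025}{10816}\right) = 64439 \left(- \frac{357626233}{10816}\right) = - \frac{23045076828287}{10816}$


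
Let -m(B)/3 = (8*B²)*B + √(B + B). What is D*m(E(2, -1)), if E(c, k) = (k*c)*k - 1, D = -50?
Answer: 1200 + 150*√2 ≈ 1412.1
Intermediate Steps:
E(c, k) = -1 + c*k² (E(c, k) = (c*k)*k - 1 = c*k² - 1 = -1 + c*k²)
m(B) = -24*B³ - 3*√2*√B (m(B) = -3*((8*B²)*B + √(B + B)) = -3*(8*B³ + √(2*B)) = -3*(8*B³ + √2*√B) = -24*B³ - 3*√2*√B)
D*m(E(2, -1)) = -50*(-24*(-1 + 2*(-1)²)³ - 3*√2*√(-1 + 2*(-1)²)) = -50*(-24*(-1 + 2*1)³ - 3*√2*√(-1 + 2*1)) = -50*(-24*(-1 + 2)³ - 3*√2*√(-1 + 2)) = -50*(-24*1³ - 3*√2*√1) = -50*(-24*1 - 3*√2*1) = -50*(-24 - 3*√2) = 1200 + 150*√2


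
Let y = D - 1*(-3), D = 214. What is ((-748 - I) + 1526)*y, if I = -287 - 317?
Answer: 299894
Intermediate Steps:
I = -604
y = 217 (y = 214 - 1*(-3) = 214 + 3 = 217)
((-748 - I) + 1526)*y = ((-748 - 1*(-604)) + 1526)*217 = ((-748 + 604) + 1526)*217 = (-144 + 1526)*217 = 1382*217 = 299894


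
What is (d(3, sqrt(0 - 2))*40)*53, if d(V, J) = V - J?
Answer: 6360 - 2120*I*sqrt(2) ≈ 6360.0 - 2998.1*I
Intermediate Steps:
(d(3, sqrt(0 - 2))*40)*53 = ((3 - sqrt(0 - 2))*40)*53 = ((3 - sqrt(-2))*40)*53 = ((3 - I*sqrt(2))*40)*53 = (120 - 40*I*sqrt(2))*53 = 6360 - 2120*I*sqrt(2)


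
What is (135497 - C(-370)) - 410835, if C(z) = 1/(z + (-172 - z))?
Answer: -47358135/172 ≈ -2.7534e+5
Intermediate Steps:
C(z) = -1/172 (C(z) = 1/(-172) = -1/172)
(135497 - C(-370)) - 410835 = (135497 - 1*(-1/172)) - 410835 = (135497 + 1/172) - 410835 = 23305485/172 - 410835 = -47358135/172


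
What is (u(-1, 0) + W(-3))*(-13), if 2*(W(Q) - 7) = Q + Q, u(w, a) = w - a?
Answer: -39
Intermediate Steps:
W(Q) = 7 + Q (W(Q) = 7 + (Q + Q)/2 = 7 + (2*Q)/2 = 7 + Q)
(u(-1, 0) + W(-3))*(-13) = ((-1 - 1*0) + (7 - 3))*(-13) = ((-1 + 0) + 4)*(-13) = (-1 + 4)*(-13) = 3*(-13) = -39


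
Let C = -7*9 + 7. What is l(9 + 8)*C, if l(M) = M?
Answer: -952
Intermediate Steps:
C = -56 (C = -63 + 7 = -56)
l(9 + 8)*C = (9 + 8)*(-56) = 17*(-56) = -952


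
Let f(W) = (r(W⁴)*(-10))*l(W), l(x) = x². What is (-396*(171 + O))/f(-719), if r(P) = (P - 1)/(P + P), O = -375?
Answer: -290015121/9279467900 ≈ -0.031253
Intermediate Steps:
r(P) = (-1 + P)/(2*P) (r(P) = (-1 + P)/((2*P)) = (-1 + P)*(1/(2*P)) = (-1 + P)/(2*P))
f(W) = -5*(-1 + W⁴)/W² (f(W) = (((-1 + W⁴)/(2*(W⁴)))*(-10))*W² = (((-1 + W⁴)/(2*W⁴))*(-10))*W² = (-5*(-1 + W⁴)/W⁴)*W² = -5*(-1 + W⁴)/W²)
(-396*(171 + O))/f(-719) = (-396*(171 - 375))/((5*(1 - 1*(-719)⁴)/(-719)²)) = (-396*(-204))/((5*(1/516961)*(1 - 1*267248675521))) = 80784/((5*(1/516961)*(1 - 267248675521))) = 80784/((5*(1/516961)*(-267248675520))) = 80784/(-1336243377600/516961) = 80784*(-516961/1336243377600) = -290015121/9279467900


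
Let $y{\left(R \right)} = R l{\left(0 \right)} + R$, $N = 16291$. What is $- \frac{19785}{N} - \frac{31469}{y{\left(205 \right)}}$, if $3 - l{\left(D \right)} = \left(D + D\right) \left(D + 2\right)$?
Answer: $- \frac{528885179}{13358620} \approx -39.591$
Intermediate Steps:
$l{\left(D \right)} = 3 - 2 D \left(2 + D\right)$ ($l{\left(D \right)} = 3 - \left(D + D\right) \left(D + 2\right) = 3 - 2 D \left(2 + D\right)$)
$y{\left(R \right)} = 4 R$ ($y{\left(R \right)} = R \left(3 - 0 - 2 \cdot 0^{2}\right) + R = R \left(3 + 0 - 0\right) + R = R \left(3 + 0 + 0\right) + R = R 3 + R = 3 R + R = 4 R$)
$- \frac{19785}{N} - \frac{31469}{y{\left(205 \right)}} = - \frac{19785}{16291} - \frac{31469}{4 \cdot 205} = \left(-19785\right) \frac{1}{16291} - \frac{31469}{820} = - \frac{19785}{16291} - \frac{31469}{820} = - \frac{528885179}{13358620}$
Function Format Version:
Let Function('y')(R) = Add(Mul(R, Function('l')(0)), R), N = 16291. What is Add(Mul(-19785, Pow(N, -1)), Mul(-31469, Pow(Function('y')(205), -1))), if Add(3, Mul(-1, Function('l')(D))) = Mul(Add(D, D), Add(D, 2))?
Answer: Rational(-528885179, 13358620) ≈ -39.591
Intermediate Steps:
Function('l')(D) = Add(3, Mul(-2, D, Add(2, D))) (Function('l')(D) = Add(3, Mul(-1, Mul(Add(D, D), Add(D, 2)))) = Add(3, Mul(-1, Mul(Mul(2, D), Add(2, D)))) = Add(3, Mul(-1, Mul(2, D, Add(2, D)))) = Add(3, Mul(-2, D, Add(2, D))))
Function('y')(R) = Mul(4, R) (Function('y')(R) = Add(Mul(R, Add(3, Mul(-4, 0), Mul(-2, Pow(0, 2)))), R) = Add(Mul(R, Add(3, 0, Mul(-2, 0))), R) = Add(Mul(R, Add(3, 0, 0)), R) = Add(Mul(R, 3), R) = Add(Mul(3, R), R) = Mul(4, R))
Add(Mul(-19785, Pow(N, -1)), Mul(-31469, Pow(Function('y')(205), -1))) = Add(Mul(-19785, Pow(16291, -1)), Mul(-31469, Pow(Mul(4, 205), -1))) = Add(Mul(-19785, Rational(1, 16291)), Mul(-31469, Pow(820, -1))) = Add(Rational(-19785, 16291), Mul(-31469, Rational(1, 820))) = Add(Rational(-19785, 16291), Rational(-31469, 820)) = Rational(-528885179, 13358620)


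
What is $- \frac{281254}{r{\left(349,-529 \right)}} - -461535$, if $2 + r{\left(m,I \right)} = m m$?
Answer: $\frac{56214220211}{121799} \approx 4.6153 \cdot 10^{5}$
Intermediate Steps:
$r{\left(m,I \right)} = -2 + m^{2}$ ($r{\left(m,I \right)} = -2 + m m = -2 + m^{2}$)
$- \frac{281254}{r{\left(349,-529 \right)}} - -461535 = - \frac{281254}{-2 + 349^{2}} - -461535 = - \frac{281254}{-2 + 121801} + 461535 = - \frac{281254}{121799} + 461535 = \frac{56214220211}{121799}$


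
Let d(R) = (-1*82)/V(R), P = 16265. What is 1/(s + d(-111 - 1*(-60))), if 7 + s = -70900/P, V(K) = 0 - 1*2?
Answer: 3253/96422 ≈ 0.033737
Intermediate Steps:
V(K) = -2 (V(K) = 0 - 2 = -2)
d(R) = 41 (d(R) = -1*82/(-2) = -82*(-½) = 41)
s = -36951/3253 (s = -7 - 70900/16265 = -7 - 70900*1/16265 = -7 - 14180/3253 = -36951/3253 ≈ -11.359)
1/(s + d(-111 - 1*(-60))) = 1/(-36951/3253 + 41) = 1/(96422/3253) = 3253/96422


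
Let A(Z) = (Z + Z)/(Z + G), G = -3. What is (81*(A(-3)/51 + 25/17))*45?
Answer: 92340/17 ≈ 5431.8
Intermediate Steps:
A(Z) = 2*Z/(-3 + Z) (A(Z) = (Z + Z)/(Z - 3) = (2*Z)/(-3 + Z) = 2*Z/(-3 + Z))
(81*(A(-3)/51 + 25/17))*45 = (81*((2*(-3)/(-3 - 3))/51 + 25/17))*45 = (81*((2*(-3)/(-6))*(1/51) + 25*(1/17)))*45 = (81*((2*(-3)*(-⅙))*(1/51) + 25/17))*45 = (81*(1*(1/51) + 25/17))*45 = (81*(1/51 + 25/17))*45 = (81*(76/51))*45 = (2052/17)*45 = 92340/17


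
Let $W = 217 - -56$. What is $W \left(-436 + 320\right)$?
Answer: $-31668$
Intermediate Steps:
$W = 273$ ($W = 217 + 56 = 273$)
$W \left(-436 + 320\right) = 273 \left(-436 + 320\right) = 273 \left(-116\right) = -31668$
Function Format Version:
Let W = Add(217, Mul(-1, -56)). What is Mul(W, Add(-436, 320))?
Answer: -31668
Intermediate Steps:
W = 273 (W = Add(217, 56) = 273)
Mul(W, Add(-436, 320)) = Mul(273, Add(-436, 320)) = Mul(273, -116) = -31668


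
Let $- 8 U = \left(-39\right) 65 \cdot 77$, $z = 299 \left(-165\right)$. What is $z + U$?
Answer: $- \frac{199485}{8} \approx -24936.0$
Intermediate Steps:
$z = -49335$
$U = \frac{195195}{8}$ ($U = - \frac{\left(-39\right) 65 \cdot 77}{8} = - \frac{\left(-2535\right) 77}{8} = \left(- \frac{1}{8}\right) \left(-195195\right) = \frac{195195}{8} \approx 24399.0$)
$z + U = -49335 + \frac{195195}{8} = - \frac{199485}{8}$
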